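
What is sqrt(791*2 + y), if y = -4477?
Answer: I*sqrt(2895) ≈ 53.805*I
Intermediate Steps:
sqrt(791*2 + y) = sqrt(791*2 - 4477) = sqrt(1582 - 4477) = sqrt(-2895) = I*sqrt(2895)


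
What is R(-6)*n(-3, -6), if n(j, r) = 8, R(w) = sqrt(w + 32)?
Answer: 8*sqrt(26) ≈ 40.792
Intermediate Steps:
R(w) = sqrt(32 + w)
R(-6)*n(-3, -6) = sqrt(32 - 6)*8 = sqrt(26)*8 = 8*sqrt(26)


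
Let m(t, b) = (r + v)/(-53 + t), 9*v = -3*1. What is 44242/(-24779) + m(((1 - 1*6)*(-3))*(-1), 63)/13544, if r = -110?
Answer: -122231382343/68463782304 ≈ -1.7853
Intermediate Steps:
v = -⅓ (v = (-3*1)/9 = (⅑)*(-3) = -⅓ ≈ -0.33333)
m(t, b) = -331/(3*(-53 + t)) (m(t, b) = (-110 - ⅓)/(-53 + t) = -331/(3*(-53 + t)))
44242/(-24779) + m(((1 - 1*6)*(-3))*(-1), 63)/13544 = 44242/(-24779) - 331/(-159 + 3*(((1 - 1*6)*(-3))*(-1)))/13544 = 44242*(-1/24779) - 331/(-159 + 3*(((1 - 6)*(-3))*(-1)))*(1/13544) = -44242/24779 - 331/(-159 + 3*(-5*(-3)*(-1)))*(1/13544) = -44242/24779 - 331/(-159 + 3*(15*(-1)))*(1/13544) = -44242/24779 - 331/(-159 + 3*(-15))*(1/13544) = -44242/24779 - 331/(-159 - 45)*(1/13544) = -44242/24779 - 331/(-204)*(1/13544) = -44242/24779 - 331*(-1/204)*(1/13544) = -44242/24779 + (331/204)*(1/13544) = -44242/24779 + 331/2762976 = -122231382343/68463782304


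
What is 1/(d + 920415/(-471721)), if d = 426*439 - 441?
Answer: 471721/88009481718 ≈ 5.3599e-6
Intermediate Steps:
d = 186573 (d = 187014 - 441 = 186573)
1/(d + 920415/(-471721)) = 1/(186573 + 920415/(-471721)) = 1/(186573 + 920415*(-1/471721)) = 1/(186573 - 920415/471721) = 1/(88009481718/471721) = 471721/88009481718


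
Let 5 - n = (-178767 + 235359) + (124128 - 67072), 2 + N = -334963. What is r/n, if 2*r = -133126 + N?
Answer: 468091/227286 ≈ 2.0595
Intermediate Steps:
N = -334965 (N = -2 - 334963 = -334965)
n = -113643 (n = 5 - ((-178767 + 235359) + (124128 - 67072)) = 5 - (56592 + 57056) = 5 - 1*113648 = 5 - 113648 = -113643)
r = -468091/2 (r = (-133126 - 334965)/2 = (½)*(-468091) = -468091/2 ≈ -2.3405e+5)
r/n = -468091/2/(-113643) = -468091/2*(-1/113643) = 468091/227286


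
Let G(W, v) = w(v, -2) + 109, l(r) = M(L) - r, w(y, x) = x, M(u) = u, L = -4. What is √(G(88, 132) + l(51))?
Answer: 2*√13 ≈ 7.2111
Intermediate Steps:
l(r) = -4 - r
G(W, v) = 107 (G(W, v) = -2 + 109 = 107)
√(G(88, 132) + l(51)) = √(107 + (-4 - 1*51)) = √(107 + (-4 - 51)) = √(107 - 55) = √52 = 2*√13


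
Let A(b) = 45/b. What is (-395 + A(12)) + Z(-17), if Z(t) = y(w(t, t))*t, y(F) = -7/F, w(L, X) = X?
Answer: -1593/4 ≈ -398.25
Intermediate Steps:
Z(t) = -7 (Z(t) = (-7/t)*t = -7)
(-395 + A(12)) + Z(-17) = (-395 + 45/12) - 7 = (-395 + 45*(1/12)) - 7 = (-395 + 15/4) - 7 = -1565/4 - 7 = -1593/4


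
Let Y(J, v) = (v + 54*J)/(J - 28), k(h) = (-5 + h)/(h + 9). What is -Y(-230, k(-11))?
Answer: -6206/129 ≈ -48.109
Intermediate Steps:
k(h) = (-5 + h)/(9 + h)
Y(J, v) = (v + 54*J)/(-28 + J)
-Y(-230, k(-11)) = -((-5 - 11)/(9 - 11) + 54*(-230))/(-28 - 230) = -(-16/(-2) - 12420)/(-258) = -(-1)*(-1/2*(-16) - 12420)/258 = -(-1)*(8 - 12420)/258 = -(-1)*(-12412)/258 = -1*6206/129 = -6206/129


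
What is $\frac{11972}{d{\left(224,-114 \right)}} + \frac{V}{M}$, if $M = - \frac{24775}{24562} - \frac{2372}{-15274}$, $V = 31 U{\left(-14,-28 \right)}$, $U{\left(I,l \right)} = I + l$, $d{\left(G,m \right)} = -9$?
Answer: $\frac{281630785696}{1440685287} \approx 195.48$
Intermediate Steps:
$V = -1302$ ($V = 31 \left(-14 - 28\right) = 31 \left(-42\right) = -1302$)
$M = - \frac{160076143}{187579994}$ ($M = \left(-24775\right) \frac{1}{24562} - - \frac{1186}{7637} = - \frac{24775}{24562} + \frac{1186}{7637} = - \frac{160076143}{187579994} \approx -0.85338$)
$\frac{11972}{d{\left(224,-114 \right)}} + \frac{V}{M} = \frac{11972}{-9} - \frac{1302}{- \frac{160076143}{187579994}} = 11972 \left(- \frac{1}{9}\right) - - \frac{244229152188}{160076143} = - \frac{11972}{9} + \frac{244229152188}{160076143} = \frac{281630785696}{1440685287}$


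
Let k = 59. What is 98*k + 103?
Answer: 5885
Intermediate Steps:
98*k + 103 = 98*59 + 103 = 5782 + 103 = 5885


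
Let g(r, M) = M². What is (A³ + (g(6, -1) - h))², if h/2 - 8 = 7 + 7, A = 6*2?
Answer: 2839225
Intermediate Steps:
A = 12
h = 44 (h = 16 + 2*(7 + 7) = 16 + 2*14 = 16 + 28 = 44)
(A³ + (g(6, -1) - h))² = (12³ + ((-1)² - 1*44))² = (1728 + (1 - 44))² = (1728 - 43)² = 1685² = 2839225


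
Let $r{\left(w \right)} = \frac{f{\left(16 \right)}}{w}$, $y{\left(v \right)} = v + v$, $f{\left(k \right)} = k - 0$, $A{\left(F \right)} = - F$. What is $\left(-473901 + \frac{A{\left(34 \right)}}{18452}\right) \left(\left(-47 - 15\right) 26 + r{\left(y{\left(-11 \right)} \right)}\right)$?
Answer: $\frac{38781508403410}{50743} \approx 7.6427 \cdot 10^{8}$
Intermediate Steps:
$f{\left(k \right)} = k$ ($f{\left(k \right)} = k + 0 = k$)
$y{\left(v \right)} = 2 v$
$r{\left(w \right)} = \frac{16}{w}$
$\left(-473901 + \frac{A{\left(34 \right)}}{18452}\right) \left(\left(-47 - 15\right) 26 + r{\left(y{\left(-11 \right)} \right)}\right) = \left(-473901 + \frac{\left(-1\right) 34}{18452}\right) \left(\left(-47 - 15\right) 26 + \frac{16}{2 \left(-11\right)}\right) = \left(-473901 - \frac{17}{9226}\right) \left(\left(-62\right) 26 + \frac{16}{-22}\right) = \left(-473901 - \frac{17}{9226}\right) \left(-1612 + 16 \left(- \frac{1}{22}\right)\right) = - \frac{4372210643 \left(-1612 - \frac{8}{11}\right)}{9226} = \left(- \frac{4372210643}{9226}\right) \left(- \frac{17740}{11}\right) = \frac{38781508403410}{50743}$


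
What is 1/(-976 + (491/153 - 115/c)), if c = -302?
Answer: -46206/44931179 ≈ -0.0010284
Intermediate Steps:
1/(-976 + (491/153 - 115/c)) = 1/(-976 + (491/153 - 115/(-302))) = 1/(-976 + (491*(1/153) - 115*(-1/302))) = 1/(-976 + (491/153 + 115/302)) = 1/(-976 + 165877/46206) = 1/(-44931179/46206) = -46206/44931179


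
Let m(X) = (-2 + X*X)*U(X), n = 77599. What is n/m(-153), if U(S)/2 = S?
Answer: -77599/7162542 ≈ -0.010834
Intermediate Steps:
U(S) = 2*S
m(X) = 2*X*(-2 + X²) (m(X) = (-2 + X*X)*(2*X) = (-2 + X²)*(2*X) = 2*X*(-2 + X²))
n/m(-153) = 77599/((2*(-153)*(-2 + (-153)²))) = 77599/((2*(-153)*(-2 + 23409))) = 77599/((2*(-153)*23407)) = 77599/(-7162542) = 77599*(-1/7162542) = -77599/7162542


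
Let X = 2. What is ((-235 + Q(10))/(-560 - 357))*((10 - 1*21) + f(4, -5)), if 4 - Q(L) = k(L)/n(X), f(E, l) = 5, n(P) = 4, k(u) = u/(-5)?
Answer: -1383/917 ≈ -1.5082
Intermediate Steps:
k(u) = -u/5 (k(u) = u*(-⅕) = -u/5)
Q(L) = 4 + L/20 (Q(L) = 4 - (-L/5)/4 = 4 - (-1)*L/20 = 4 + L/20)
((-235 + Q(10))/(-560 - 357))*((10 - 1*21) + f(4, -5)) = ((-235 + (4 + (1/20)*10))/(-560 - 357))*((10 - 1*21) + 5) = ((-235 + (4 + ½))/(-917))*((10 - 21) + 5) = ((-235 + 9/2)*(-1/917))*(-11 + 5) = -461/2*(-1/917)*(-6) = (461/1834)*(-6) = -1383/917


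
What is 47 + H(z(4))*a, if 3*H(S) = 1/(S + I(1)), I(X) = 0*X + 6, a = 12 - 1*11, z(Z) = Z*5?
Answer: 3667/78 ≈ 47.013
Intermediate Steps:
z(Z) = 5*Z
a = 1 (a = 12 - 11 = 1)
I(X) = 6 (I(X) = 0 + 6 = 6)
H(S) = 1/(3*(6 + S)) (H(S) = 1/(3*(S + 6)) = 1/(3*(6 + S)))
47 + H(z(4))*a = 47 + (1/(3*(6 + 5*4)))*1 = 47 + (1/(3*(6 + 20)))*1 = 47 + ((⅓)/26)*1 = 47 + ((⅓)*(1/26))*1 = 47 + (1/78)*1 = 47 + 1/78 = 3667/78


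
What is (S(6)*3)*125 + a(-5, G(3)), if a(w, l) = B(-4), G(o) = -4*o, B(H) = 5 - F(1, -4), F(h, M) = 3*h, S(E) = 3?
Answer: 1127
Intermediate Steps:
B(H) = 2 (B(H) = 5 - 3 = 2)
a(w, l) = 2
(S(6)*3)*125 + a(-5, G(3)) = (3*3)*125 + 2 = 9*125 + 2 = 1125 + 2 = 1127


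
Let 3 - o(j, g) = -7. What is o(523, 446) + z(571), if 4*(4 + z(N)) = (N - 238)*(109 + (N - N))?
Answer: 36321/4 ≈ 9080.3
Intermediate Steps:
o(j, g) = 10 (o(j, g) = 3 - 1*(-7) = 3 + 7 = 10)
z(N) = -12979/2 + 109*N/4 (z(N) = -4 + ((N - 238)*(109 + (N - N)))/4 = -4 + ((-238 + N)*(109 + 0))/4 = -4 + ((-238 + N)*109)/4 = -4 + (-25942 + 109*N)/4 = -4 + (-12971/2 + 109*N/4) = -12979/2 + 109*N/4)
o(523, 446) + z(571) = 10 + (-12979/2 + (109/4)*571) = 10 + (-12979/2 + 62239/4) = 10 + 36281/4 = 36321/4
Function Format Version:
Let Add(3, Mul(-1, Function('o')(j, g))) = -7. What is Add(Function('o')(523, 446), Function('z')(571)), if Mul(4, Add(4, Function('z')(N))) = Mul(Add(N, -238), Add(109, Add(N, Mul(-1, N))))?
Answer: Rational(36321, 4) ≈ 9080.3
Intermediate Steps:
Function('o')(j, g) = 10 (Function('o')(j, g) = Add(3, Mul(-1, -7)) = Add(3, 7) = 10)
Function('z')(N) = Add(Rational(-12979, 2), Mul(Rational(109, 4), N)) (Function('z')(N) = Add(-4, Mul(Rational(1, 4), Mul(Add(N, -238), Add(109, Add(N, Mul(-1, N)))))) = Add(-4, Mul(Rational(1, 4), Mul(Add(-238, N), Add(109, 0)))) = Add(-4, Mul(Rational(1, 4), Mul(Add(-238, N), 109))) = Add(-4, Mul(Rational(1, 4), Add(-25942, Mul(109, N)))) = Add(-4, Add(Rational(-12971, 2), Mul(Rational(109, 4), N))) = Add(Rational(-12979, 2), Mul(Rational(109, 4), N)))
Add(Function('o')(523, 446), Function('z')(571)) = Add(10, Add(Rational(-12979, 2), Mul(Rational(109, 4), 571))) = Add(10, Add(Rational(-12979, 2), Rational(62239, 4))) = Add(10, Rational(36281, 4)) = Rational(36321, 4)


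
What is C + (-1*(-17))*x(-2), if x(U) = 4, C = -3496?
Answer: -3428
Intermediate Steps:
C + (-1*(-17))*x(-2) = -3496 - 1*(-17)*4 = -3496 + 17*4 = -3496 + 68 = -3428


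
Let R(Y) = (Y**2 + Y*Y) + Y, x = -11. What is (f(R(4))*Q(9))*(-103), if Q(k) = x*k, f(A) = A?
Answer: 367092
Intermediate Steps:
R(Y) = Y + 2*Y**2 (R(Y) = (Y**2 + Y**2) + Y = 2*Y**2 + Y = Y + 2*Y**2)
Q(k) = -11*k
(f(R(4))*Q(9))*(-103) = ((4*(1 + 2*4))*(-11*9))*(-103) = ((4*(1 + 8))*(-99))*(-103) = ((4*9)*(-99))*(-103) = (36*(-99))*(-103) = -3564*(-103) = 367092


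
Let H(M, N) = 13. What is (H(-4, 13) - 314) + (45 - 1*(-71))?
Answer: -185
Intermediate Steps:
(H(-4, 13) - 314) + (45 - 1*(-71)) = (13 - 314) + (45 - 1*(-71)) = -301 + (45 + 71) = -301 + 116 = -185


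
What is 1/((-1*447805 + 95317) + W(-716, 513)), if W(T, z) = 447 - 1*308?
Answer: -1/352349 ≈ -2.8381e-6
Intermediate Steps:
W(T, z) = 139 (W(T, z) = 447 - 308 = 139)
1/((-1*447805 + 95317) + W(-716, 513)) = 1/((-1*447805 + 95317) + 139) = 1/((-447805 + 95317) + 139) = 1/(-352488 + 139) = 1/(-352349) = -1/352349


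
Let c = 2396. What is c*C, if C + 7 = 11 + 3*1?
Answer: 16772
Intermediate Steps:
C = 7 (C = -7 + (11 + 3*1) = -7 + (11 + 3) = -7 + 14 = 7)
c*C = 2396*7 = 16772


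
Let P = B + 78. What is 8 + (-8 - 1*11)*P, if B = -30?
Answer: -904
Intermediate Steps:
P = 48 (P = -30 + 78 = 48)
8 + (-8 - 1*11)*P = 8 + (-8 - 1*11)*48 = 8 + (-8 - 11)*48 = 8 - 19*48 = 8 - 912 = -904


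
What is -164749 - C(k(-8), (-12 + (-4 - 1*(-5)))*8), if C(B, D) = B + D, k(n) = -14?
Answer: -164647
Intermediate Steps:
-164749 - C(k(-8), (-12 + (-4 - 1*(-5)))*8) = -164749 - (-14 + (-12 + (-4 - 1*(-5)))*8) = -164749 - (-14 + (-12 + (-4 + 5))*8) = -164749 - (-14 + (-12 + 1)*8) = -164749 - (-14 - 11*8) = -164749 - (-14 - 88) = -164749 - 1*(-102) = -164749 + 102 = -164647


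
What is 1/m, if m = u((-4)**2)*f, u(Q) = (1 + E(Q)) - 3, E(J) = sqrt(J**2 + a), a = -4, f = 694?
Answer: 1/86056 + 3*sqrt(7)/86056 ≈ 0.00010385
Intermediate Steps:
E(J) = sqrt(-4 + J**2) (E(J) = sqrt(J**2 - 4) = sqrt(-4 + J**2))
u(Q) = -2 + sqrt(-4 + Q**2) (u(Q) = (1 + sqrt(-4 + Q**2)) - 3 = -2 + sqrt(-4 + Q**2))
m = -1388 + 4164*sqrt(7) (m = (-2 + sqrt(-4 + ((-4)**2)**2))*694 = (-2 + sqrt(-4 + 16**2))*694 = (-2 + sqrt(-4 + 256))*694 = (-2 + sqrt(252))*694 = (-2 + 6*sqrt(7))*694 = -1388 + 4164*sqrt(7) ≈ 9628.9)
1/m = 1/(-1388 + 4164*sqrt(7))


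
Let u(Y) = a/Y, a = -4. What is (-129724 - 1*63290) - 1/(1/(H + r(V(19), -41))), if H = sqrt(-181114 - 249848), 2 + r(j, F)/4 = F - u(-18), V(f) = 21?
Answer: -1735570/9 - I*sqrt(430962) ≈ -1.9284e+5 - 656.48*I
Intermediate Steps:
u(Y) = -4/Y
r(j, F) = -80/9 + 4*F (r(j, F) = -8 + 4*(F - (-4)/(-18)) = -8 + 4*(F - (-4)*(-1)/18) = -8 + 4*(F - 1*2/9) = -8 + 4*(F - 2/9) = -8 + 4*(-2/9 + F) = -8 + (-8/9 + 4*F) = -80/9 + 4*F)
H = I*sqrt(430962) (H = sqrt(-430962) = I*sqrt(430962) ≈ 656.48*I)
(-129724 - 1*63290) - 1/(1/(H + r(V(19), -41))) = (-129724 - 1*63290) - 1/(1/(I*sqrt(430962) + (-80/9 + 4*(-41)))) = (-129724 - 63290) - 1/(1/(I*sqrt(430962) + (-80/9 - 164))) = -193014 - 1/(1/(I*sqrt(430962) - 1556/9)) = -193014 - 1/(1/(-1556/9 + I*sqrt(430962))) = -193014 - (-1556/9 + I*sqrt(430962)) = -193014 + (1556/9 - I*sqrt(430962)) = -1735570/9 - I*sqrt(430962)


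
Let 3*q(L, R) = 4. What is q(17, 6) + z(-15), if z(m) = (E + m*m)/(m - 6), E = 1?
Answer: -66/7 ≈ -9.4286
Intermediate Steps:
q(L, R) = 4/3 (q(L, R) = (⅓)*4 = 4/3)
z(m) = (1 + m²)/(-6 + m) (z(m) = (1 + m*m)/(m - 6) = (1 + m²)/(-6 + m))
q(17, 6) + z(-15) = 4/3 + (1 + (-15)²)/(-6 - 15) = 4/3 + (1 + 225)/(-21) = 4/3 - 1/21*226 = 4/3 - 226/21 = -66/7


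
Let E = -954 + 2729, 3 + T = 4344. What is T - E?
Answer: 2566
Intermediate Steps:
T = 4341 (T = -3 + 4344 = 4341)
E = 1775
T - E = 4341 - 1*1775 = 4341 - 1775 = 2566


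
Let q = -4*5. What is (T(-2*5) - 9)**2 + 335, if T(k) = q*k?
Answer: 36816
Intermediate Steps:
q = -20
T(k) = -20*k
(T(-2*5) - 9)**2 + 335 = (-(-40)*5 - 9)**2 + 335 = (-20*(-10) - 9)**2 + 335 = (200 - 9)**2 + 335 = 191**2 + 335 = 36481 + 335 = 36816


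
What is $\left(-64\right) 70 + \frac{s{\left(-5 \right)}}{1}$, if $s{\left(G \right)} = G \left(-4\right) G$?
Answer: $-4580$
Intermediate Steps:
$s{\left(G \right)} = - 4 G^{2}$ ($s{\left(G \right)} = - 4 G G = - 4 G^{2}$)
$\left(-64\right) 70 + \frac{s{\left(-5 \right)}}{1} = \left(-64\right) 70 + \frac{\left(-4\right) \left(-5\right)^{2}}{1} = -4480 + \left(-4\right) 25 \cdot 1 = -4480 - 100 = -4580$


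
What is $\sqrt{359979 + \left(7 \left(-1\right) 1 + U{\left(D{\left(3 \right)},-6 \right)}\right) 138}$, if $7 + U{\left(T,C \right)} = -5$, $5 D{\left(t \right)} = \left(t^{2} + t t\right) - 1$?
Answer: $7 \sqrt{7293} \approx 597.79$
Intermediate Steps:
$D{\left(t \right)} = - \frac{1}{5} + \frac{2 t^{2}}{5}$ ($D{\left(t \right)} = \frac{\left(t^{2} + t t\right) - 1}{5} = \frac{\left(t^{2} + t^{2}\right) - 1}{5} = \frac{2 t^{2} - 1}{5} = \frac{-1 + 2 t^{2}}{5} = - \frac{1}{5} + \frac{2 t^{2}}{5}$)
$U{\left(T,C \right)} = -12$ ($U{\left(T,C \right)} = -7 - 5 = -12$)
$\sqrt{359979 + \left(7 \left(-1\right) 1 + U{\left(D{\left(3 \right)},-6 \right)}\right) 138} = \sqrt{359979 + \left(7 \left(-1\right) 1 - 12\right) 138} = \sqrt{359979 + \left(\left(-7\right) 1 - 12\right) 138} = \sqrt{359979 + \left(-7 - 12\right) 138} = \sqrt{359979 - 2622} = \sqrt{357357} = 7 \sqrt{7293}$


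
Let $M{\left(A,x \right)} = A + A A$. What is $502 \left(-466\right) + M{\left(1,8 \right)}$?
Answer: $-233930$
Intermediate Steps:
$M{\left(A,x \right)} = A + A^{2}$
$502 \left(-466\right) + M{\left(1,8 \right)} = 502 \left(-466\right) + 1 \left(1 + 1\right) = -233932 + 1 \cdot 2 = -233932 + 2 = -233930$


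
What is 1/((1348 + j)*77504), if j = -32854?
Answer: -1/2441841024 ≈ -4.0953e-10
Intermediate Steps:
1/((1348 + j)*77504) = 1/((1348 - 32854)*77504) = (1/77504)/(-31506) = -1/31506*1/77504 = -1/2441841024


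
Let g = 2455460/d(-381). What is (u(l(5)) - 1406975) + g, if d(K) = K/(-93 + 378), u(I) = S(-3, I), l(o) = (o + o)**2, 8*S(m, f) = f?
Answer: -823905875/254 ≈ -3.2437e+6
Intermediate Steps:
S(m, f) = f/8
l(o) = 4*o**2 (l(o) = (2*o)**2 = 4*o**2)
u(I) = I/8
d(K) = K/285
g = -233268700/127 (g = 2455460/(((1/285)*(-381))) = 2455460/(-127/95) = 2455460*(-95/127) = -233268700/127 ≈ -1.8368e+6)
(u(l(5)) - 1406975) + g = ((4*5**2)/8 - 1406975) - 233268700/127 = ((4*25)/8 - 1406975) - 233268700/127 = ((1/8)*100 - 1406975) - 233268700/127 = (25/2 - 1406975) - 233268700/127 = -2813925/2 - 233268700/127 = -823905875/254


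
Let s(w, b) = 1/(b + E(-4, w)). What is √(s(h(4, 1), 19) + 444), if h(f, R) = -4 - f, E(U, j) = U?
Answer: √99915/15 ≈ 21.073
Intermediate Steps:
s(w, b) = 1/(-4 + b) (s(w, b) = 1/(b - 4) = 1/(-4 + b))
√(s(h(4, 1), 19) + 444) = √(1/(-4 + 19) + 444) = √(1/15 + 444) = √(6661/15) = √99915/15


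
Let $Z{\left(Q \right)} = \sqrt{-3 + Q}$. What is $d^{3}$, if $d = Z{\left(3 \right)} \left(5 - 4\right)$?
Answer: $0$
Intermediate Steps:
$d = 0$ ($d = \sqrt{-3 + 3} \left(5 - 4\right) = \sqrt{0} \cdot 1 = 0 \cdot 1 = 0$)
$d^{3} = 0^{3} = 0$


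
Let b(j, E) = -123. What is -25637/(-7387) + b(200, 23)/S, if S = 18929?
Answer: 484374172/139828523 ≈ 3.4641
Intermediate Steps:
-25637/(-7387) + b(200, 23)/S = -25637/(-7387) - 123/18929 = -25637*(-1/7387) - 123*1/18929 = 25637/7387 - 123/18929 = 484374172/139828523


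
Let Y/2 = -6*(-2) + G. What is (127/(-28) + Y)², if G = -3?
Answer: 142129/784 ≈ 181.29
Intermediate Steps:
Y = 18 (Y = 2*(-6*(-2) - 3) = 2*(12 - 3) = 2*9 = 18)
(127/(-28) + Y)² = (127/(-28) + 18)² = (127*(-1/28) + 18)² = (-127/28 + 18)² = (377/28)² = 142129/784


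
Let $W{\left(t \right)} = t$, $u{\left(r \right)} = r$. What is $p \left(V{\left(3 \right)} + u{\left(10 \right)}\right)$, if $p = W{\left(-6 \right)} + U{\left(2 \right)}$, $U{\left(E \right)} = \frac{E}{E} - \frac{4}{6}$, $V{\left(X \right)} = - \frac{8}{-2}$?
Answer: $- \frac{238}{3} \approx -79.333$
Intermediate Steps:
$V{\left(X \right)} = 4$ ($V{\left(X \right)} = \left(-8\right) \left(- \frac{1}{2}\right) = 4$)
$U{\left(E \right)} = \frac{1}{3}$ ($U{\left(E \right)} = 1 - \frac{2}{3} = \frac{1}{3}$)
$p = - \frac{17}{3}$ ($p = -6 + \frac{1}{3} = - \frac{17}{3} \approx -5.6667$)
$p \left(V{\left(3 \right)} + u{\left(10 \right)}\right) = - \frac{17 \left(4 + 10\right)}{3} = \left(- \frac{17}{3}\right) 14 = - \frac{238}{3}$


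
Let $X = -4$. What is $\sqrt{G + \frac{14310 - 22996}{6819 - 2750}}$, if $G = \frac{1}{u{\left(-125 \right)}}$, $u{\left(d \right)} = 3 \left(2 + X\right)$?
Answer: $\frac{i \sqrt{1371700590}}{24414} \approx 1.517 i$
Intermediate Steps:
$u{\left(d \right)} = -6$ ($u{\left(d \right)} = 3 \left(2 - 4\right) = 3 \left(-2\right) = -6$)
$G = - \frac{1}{6}$ ($G = \frac{1}{-6} = - \frac{1}{6} \approx -0.16667$)
$\sqrt{G + \frac{14310 - 22996}{6819 - 2750}} = \sqrt{- \frac{1}{6} + \frac{14310 - 22996}{6819 - 2750}} = \sqrt{- \frac{1}{6} - \frac{8686}{4069}} = \sqrt{- \frac{56185}{24414}} = \frac{i \sqrt{1371700590}}{24414}$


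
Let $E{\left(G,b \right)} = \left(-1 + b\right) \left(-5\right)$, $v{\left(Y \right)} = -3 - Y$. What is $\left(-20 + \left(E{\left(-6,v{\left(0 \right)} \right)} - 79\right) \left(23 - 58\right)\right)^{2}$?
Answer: $4182025$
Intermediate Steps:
$E{\left(G,b \right)} = 5 - 5 b$
$\left(-20 + \left(E{\left(-6,v{\left(0 \right)} \right)} - 79\right) \left(23 - 58\right)\right)^{2} = \left(-20 + \left(\left(5 - 5 \left(-3 - 0\right)\right) - 79\right) \left(23 - 58\right)\right)^{2} = \left(-20 + \left(\left(5 - 5 \left(-3 + 0\right)\right) - 79\right) \left(-35\right)\right)^{2} = \left(-20 + \left(\left(5 - -15\right) - 79\right) \left(-35\right)\right)^{2} = \left(-20 + \left(\left(5 + 15\right) - 79\right) \left(-35\right)\right)^{2} = \left(-20 + \left(20 - 79\right) \left(-35\right)\right)^{2} = \left(-20 - -2065\right)^{2} = \left(-20 + 2065\right)^{2} = 2045^{2} = 4182025$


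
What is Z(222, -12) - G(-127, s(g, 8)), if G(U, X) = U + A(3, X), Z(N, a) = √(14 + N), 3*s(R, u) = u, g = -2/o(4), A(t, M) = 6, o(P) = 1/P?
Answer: 121 + 2*√59 ≈ 136.36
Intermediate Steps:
g = -8 (g = -2/(1/4) = -2/¼ = -2*4 = -8)
s(R, u) = u/3
G(U, X) = 6 + U (G(U, X) = U + 6 = 6 + U)
Z(222, -12) - G(-127, s(g, 8)) = √(14 + 222) - (6 - 127) = √236 - 1*(-121) = 2*√59 + 121 = 121 + 2*√59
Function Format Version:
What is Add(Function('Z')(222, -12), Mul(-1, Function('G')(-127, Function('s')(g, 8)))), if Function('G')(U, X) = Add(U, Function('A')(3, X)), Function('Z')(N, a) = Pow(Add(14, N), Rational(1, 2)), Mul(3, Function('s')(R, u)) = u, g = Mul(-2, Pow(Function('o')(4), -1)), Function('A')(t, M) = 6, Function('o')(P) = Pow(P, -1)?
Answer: Add(121, Mul(2, Pow(59, Rational(1, 2)))) ≈ 136.36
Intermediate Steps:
g = -8 (g = Mul(-2, Pow(Pow(4, -1), -1)) = Mul(-2, Pow(Rational(1, 4), -1)) = Mul(-2, 4) = -8)
Function('s')(R, u) = Mul(Rational(1, 3), u)
Function('G')(U, X) = Add(6, U) (Function('G')(U, X) = Add(U, 6) = Add(6, U))
Add(Function('Z')(222, -12), Mul(-1, Function('G')(-127, Function('s')(g, 8)))) = Add(Pow(Add(14, 222), Rational(1, 2)), Mul(-1, Add(6, -127))) = Add(Pow(236, Rational(1, 2)), Mul(-1, -121)) = Add(Mul(2, Pow(59, Rational(1, 2))), 121) = Add(121, Mul(2, Pow(59, Rational(1, 2))))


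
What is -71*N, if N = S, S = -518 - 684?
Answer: 85342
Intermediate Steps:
S = -1202
N = -1202
-71*N = -71*(-1202) = 85342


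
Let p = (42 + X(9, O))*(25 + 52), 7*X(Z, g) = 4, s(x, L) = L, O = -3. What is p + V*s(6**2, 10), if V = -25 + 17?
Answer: 3198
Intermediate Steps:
X(Z, g) = 4/7 (X(Z, g) = (1/7)*4 = 4/7)
p = 3278 (p = (42 + 4/7)*(25 + 52) = (298/7)*77 = 3278)
V = -8
p + V*s(6**2, 10) = 3278 - 8*10 = 3278 - 80 = 3198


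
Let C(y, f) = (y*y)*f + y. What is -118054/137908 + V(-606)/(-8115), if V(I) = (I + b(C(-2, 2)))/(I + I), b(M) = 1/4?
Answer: -1161189488291/1356377585040 ≈ -0.85610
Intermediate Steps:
C(y, f) = y + f*y² (C(y, f) = y²*f + y = f*y² + y = y + f*y²)
b(M) = ¼
V(I) = (¼ + I)/(2*I) (V(I) = (I + ¼)/(I + I) = (¼ + I)/((2*I)) = (¼ + I)*(1/(2*I)) = (¼ + I)/(2*I))
-118054/137908 + V(-606)/(-8115) = -118054/137908 + ((⅛)*(1 + 4*(-606))/(-606))/(-8115) = -118054*1/137908 + ((⅛)*(-1/606)*(1 - 2424))*(-1/8115) = -59027/68954 + ((⅛)*(-1/606)*(-2423))*(-1/8115) = -59027/68954 + (2423/4848)*(-1/8115) = -59027/68954 - 2423/39341520 = -1161189488291/1356377585040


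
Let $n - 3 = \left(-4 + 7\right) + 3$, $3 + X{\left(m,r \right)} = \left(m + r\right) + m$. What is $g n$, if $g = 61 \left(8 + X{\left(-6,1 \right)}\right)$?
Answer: $-3294$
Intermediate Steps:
$X{\left(m,r \right)} = -3 + r + 2 m$ ($X{\left(m,r \right)} = -3 + \left(\left(m + r\right) + m\right) = -3 + \left(r + 2 m\right) = -3 + r + 2 m$)
$g = -366$ ($g = 61 \left(8 + \left(-3 + 1 + 2 \left(-6\right)\right)\right) = 61 \left(8 - 14\right) = 61 \left(-6\right) = -366$)
$n = 9$ ($n = 3 + \left(\left(-4 + 7\right) + 3\right) = 3 + \left(3 + 3\right) = 3 + 6 = 9$)
$g n = \left(-366\right) 9 = -3294$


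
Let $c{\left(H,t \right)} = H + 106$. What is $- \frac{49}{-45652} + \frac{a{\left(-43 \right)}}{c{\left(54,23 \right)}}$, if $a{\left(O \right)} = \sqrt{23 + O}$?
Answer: $\frac{49}{45652} + \frac{i \sqrt{5}}{80} \approx 0.0010733 + 0.027951 i$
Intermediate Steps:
$c{\left(H,t \right)} = 106 + H$
$- \frac{49}{-45652} + \frac{a{\left(-43 \right)}}{c{\left(54,23 \right)}} = - \frac{49}{-45652} + \frac{\sqrt{23 - 43}}{106 + 54} = \left(-49\right) \left(- \frac{1}{45652}\right) + \frac{\sqrt{-20}}{160} = \frac{49}{45652} + 2 i \sqrt{5} \cdot \frac{1}{160} = \frac{49}{45652} + \frac{i \sqrt{5}}{80}$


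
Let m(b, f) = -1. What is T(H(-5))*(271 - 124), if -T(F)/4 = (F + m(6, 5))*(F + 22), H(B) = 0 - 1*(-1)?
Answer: 0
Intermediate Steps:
H(B) = 1 (H(B) = 0 + 1 = 1)
T(F) = -4*(-1 + F)*(22 + F) (T(F) = -4*(F - 1)*(F + 22) = -4*(-1 + F)*(22 + F))
T(H(-5))*(271 - 124) = (88 - 84*1 - 4*1²)*(271 - 124) = (88 - 84 - 4*1)*147 = (88 - 84 - 4)*147 = 0*147 = 0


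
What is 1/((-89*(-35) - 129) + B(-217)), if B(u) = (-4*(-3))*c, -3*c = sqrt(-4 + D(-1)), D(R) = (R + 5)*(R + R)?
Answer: 1493/4458194 + 2*I*sqrt(3)/2229097 ≈ 0.00033489 + 1.554e-6*I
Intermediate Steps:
D(R) = 2*R*(5 + R) (D(R) = (5 + R)*(2*R) = 2*R*(5 + R))
c = -2*I*sqrt(3)/3 (c = -sqrt(-4 + 2*(-1)*(5 - 1))/3 = -sqrt(-4 + 2*(-1)*4)/3 = -sqrt(-4 - 8)/3 = -2*I*sqrt(3)/3 ≈ -1.1547*I)
B(u) = -8*I*sqrt(3) (B(u) = (-4*(-3))*(-2*I*sqrt(3)/3) = 12*(-2*I*sqrt(3)/3) = -8*I*sqrt(3))
1/((-89*(-35) - 129) + B(-217)) = 1/((-89*(-35) - 129) - 8*I*sqrt(3)) = 1/((3115 - 129) - 8*I*sqrt(3)) = 1/(2986 - 8*I*sqrt(3))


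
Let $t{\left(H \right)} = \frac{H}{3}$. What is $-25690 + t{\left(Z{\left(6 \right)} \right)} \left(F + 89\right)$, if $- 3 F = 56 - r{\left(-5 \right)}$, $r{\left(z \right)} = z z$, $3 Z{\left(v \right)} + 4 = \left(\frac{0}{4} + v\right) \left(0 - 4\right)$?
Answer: $- \frac{700238}{27} \approx -25935.0$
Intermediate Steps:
$Z{\left(v \right)} = - \frac{4}{3} - \frac{4 v}{3}$ ($Z{\left(v \right)} = - \frac{4}{3} + \frac{\left(\frac{0}{4} + v\right) \left(0 - 4\right)}{3} = - \frac{4}{3} + \frac{\left(0 \cdot \frac{1}{4} + v\right) \left(-4\right)}{3} = - \frac{4}{3} + \frac{\left(0 + v\right) \left(-4\right)}{3} = - \frac{4}{3} + \frac{v \left(-4\right)}{3} = - \frac{4}{3} + \frac{\left(-4\right) v}{3} = - \frac{4}{3} - \frac{4 v}{3}$)
$r{\left(z \right)} = z^{2}$
$t{\left(H \right)} = \frac{H}{3}$ ($t{\left(H \right)} = H \frac{1}{3} = \frac{H}{3}$)
$F = - \frac{31}{3}$ ($F = - \frac{56 - \left(-5\right)^{2}}{3} = - \frac{56 - 25}{3} = \left(- \frac{1}{3}\right) 31 = - \frac{31}{3} \approx -10.333$)
$-25690 + t{\left(Z{\left(6 \right)} \right)} \left(F + 89\right) = -25690 + \frac{- \frac{4}{3} - 8}{3} \left(- \frac{31}{3} + 89\right) = -25690 + \frac{- \frac{4}{3} - 8}{3} \cdot \frac{236}{3} = -25690 + \frac{1}{3} \left(- \frac{28}{3}\right) \frac{236}{3} = -25690 - \frac{6608}{27} = - \frac{700238}{27}$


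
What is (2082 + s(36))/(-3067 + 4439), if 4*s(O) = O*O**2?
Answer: 6873/686 ≈ 10.019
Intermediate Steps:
s(O) = O**3/4 (s(O) = (O*O**2)/4 = O**3/4)
(2082 + s(36))/(-3067 + 4439) = (2082 + (1/4)*36**3)/(-3067 + 4439) = (2082 + (1/4)*46656)/1372 = (2082 + 11664)*(1/1372) = 13746*(1/1372) = 6873/686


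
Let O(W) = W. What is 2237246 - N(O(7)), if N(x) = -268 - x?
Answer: 2237521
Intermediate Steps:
2237246 - N(O(7)) = 2237246 - (-268 - 1*7) = 2237246 - (-268 - 7) = 2237246 - 1*(-275) = 2237246 + 275 = 2237521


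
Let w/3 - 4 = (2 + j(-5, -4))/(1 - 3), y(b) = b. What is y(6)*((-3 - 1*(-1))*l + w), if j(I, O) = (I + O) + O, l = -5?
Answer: 231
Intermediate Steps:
j(I, O) = I + 2*O
w = 57/2 (w = 12 + 3*((2 + (-5 + 2*(-4)))/(1 - 3)) = 12 + 3*((2 + (-5 - 8))/(-2)) = 12 + 3*((2 - 13)*(-½)) = 12 + 3*(-11*(-½)) = 12 + 3*(11/2) = 12 + 33/2 = 57/2 ≈ 28.500)
y(6)*((-3 - 1*(-1))*l + w) = 6*((-3 - 1*(-1))*(-5) + 57/2) = 6*((-3 + 1)*(-5) + 57/2) = 6*(-2*(-5) + 57/2) = 6*(10 + 57/2) = 6*(77/2) = 231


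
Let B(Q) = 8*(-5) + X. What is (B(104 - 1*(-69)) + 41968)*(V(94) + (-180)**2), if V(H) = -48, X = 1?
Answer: 1356487008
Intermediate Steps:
B(Q) = -39 (B(Q) = 8*(-5) + 1 = -40 + 1 = -39)
(B(104 - 1*(-69)) + 41968)*(V(94) + (-180)**2) = (-39 + 41968)*(-48 + (-180)**2) = 41929*(-48 + 32400) = 41929*32352 = 1356487008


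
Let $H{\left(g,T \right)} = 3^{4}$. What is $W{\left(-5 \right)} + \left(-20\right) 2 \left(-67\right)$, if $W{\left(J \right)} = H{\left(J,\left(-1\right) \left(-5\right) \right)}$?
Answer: $2761$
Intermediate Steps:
$H{\left(g,T \right)} = 81$
$W{\left(J \right)} = 81$
$W{\left(-5 \right)} + \left(-20\right) 2 \left(-67\right) = 81 + \left(-20\right) 2 \left(-67\right) = 81 - -2680 = 81 + 2680 = 2761$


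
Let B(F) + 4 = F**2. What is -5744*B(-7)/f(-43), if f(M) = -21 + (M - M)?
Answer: 86160/7 ≈ 12309.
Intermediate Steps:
B(F) = -4 + F**2
f(M) = -21 (f(M) = -21 + 0 = -21)
-5744*B(-7)/f(-43) = -5744/((-21/(-4 + (-7)**2))) = -5744/((-21/(-4 + 49))) = -5744/((-21/45)) = -5744/((-21*1/45)) = -5744/(-7/15) = -5744*(-15/7) = 86160/7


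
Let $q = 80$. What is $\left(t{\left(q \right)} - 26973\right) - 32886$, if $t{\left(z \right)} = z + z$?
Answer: $-59699$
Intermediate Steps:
$t{\left(z \right)} = 2 z$
$\left(t{\left(q \right)} - 26973\right) - 32886 = \left(2 \cdot 80 - 26973\right) - 32886 = \left(160 - 26973\right) - 32886 = -26813 - 32886 = -59699$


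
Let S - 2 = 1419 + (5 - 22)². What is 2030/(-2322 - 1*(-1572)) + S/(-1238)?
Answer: -189782/46425 ≈ -4.0879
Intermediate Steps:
S = 1710 (S = 2 + (1419 + (5 - 22)²) = 2 + (1419 + (-17)²) = 2 + (1419 + 289) = 2 + 1708 = 1710)
2030/(-2322 - 1*(-1572)) + S/(-1238) = 2030/(-2322 - 1*(-1572)) + 1710/(-1238) = 2030/(-2322 + 1572) + 1710*(-1/1238) = 2030/(-750) - 855/619 = 2030*(-1/750) - 855/619 = -203/75 - 855/619 = -189782/46425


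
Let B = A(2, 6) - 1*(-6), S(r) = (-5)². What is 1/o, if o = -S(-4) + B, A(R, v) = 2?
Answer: -1/17 ≈ -0.058824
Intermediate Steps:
S(r) = 25
B = 8 (B = 2 - 1*(-6) = 2 + 6 = 8)
o = -17 (o = -1*25 + 8 = -25 + 8 = -17)
1/o = 1/(-17) = -1/17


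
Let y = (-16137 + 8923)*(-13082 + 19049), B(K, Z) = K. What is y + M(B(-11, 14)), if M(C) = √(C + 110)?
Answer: -43045938 + 3*√11 ≈ -4.3046e+7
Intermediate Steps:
M(C) = √(110 + C)
y = -43045938 (y = -7214*5967 = -43045938)
y + M(B(-11, 14)) = -43045938 + √(110 - 11) = -43045938 + √99 = -43045938 + 3*√11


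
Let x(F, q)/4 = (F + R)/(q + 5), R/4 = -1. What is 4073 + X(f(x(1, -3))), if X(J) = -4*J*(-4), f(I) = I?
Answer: 3977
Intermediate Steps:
R = -4 (R = 4*(-1) = -4)
x(F, q) = 4*(-4 + F)/(5 + q) (x(F, q) = 4*((F - 4)/(q + 5)) = 4*((-4 + F)/(5 + q)) = 4*(-4 + F)/(5 + q))
X(J) = 16*J
4073 + X(f(x(1, -3))) = 4073 + 16*(4*(-4 + 1)/(5 - 3)) = 4073 + 16*(4*(-3)/2) = 4073 + 16*(4*(½)*(-3)) = 4073 + 16*(-6) = 4073 - 96 = 3977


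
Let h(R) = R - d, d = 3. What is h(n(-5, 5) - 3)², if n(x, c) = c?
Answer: 1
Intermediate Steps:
h(R) = -3 + R (h(R) = R - 1*3 = R - 3 = -3 + R)
h(n(-5, 5) - 3)² = (-3 + (5 - 3))² = (-3 + 2)² = (-1)² = 1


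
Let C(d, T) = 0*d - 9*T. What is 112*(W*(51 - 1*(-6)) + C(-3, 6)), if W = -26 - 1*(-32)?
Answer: 32256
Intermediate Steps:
W = 6 (W = -26 + 32 = 6)
C(d, T) = -9*T (C(d, T) = 0 - 9*T = -9*T)
112*(W*(51 - 1*(-6)) + C(-3, 6)) = 112*(6*(51 - 1*(-6)) - 9*6) = 112*(6*(51 + 6) - 54) = 112*(6*57 - 54) = 112*(342 - 54) = 112*288 = 32256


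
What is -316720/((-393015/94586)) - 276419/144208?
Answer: 863994099494815/11335181424 ≈ 76222.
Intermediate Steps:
-316720/((-393015/94586)) - 276419/144208 = -316720/((-393015*1/94586)) - 276419*1/144208 = -316720/(-393015/94586) - 276419/144208 = -316720*(-94586/393015) - 276419/144208 = 5991455584/78603 - 276419/144208 = 863994099494815/11335181424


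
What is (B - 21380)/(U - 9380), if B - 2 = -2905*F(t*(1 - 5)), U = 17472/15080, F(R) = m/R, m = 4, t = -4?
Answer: 107735/45712 ≈ 2.3568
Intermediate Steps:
F(R) = 4/R
U = 168/145 (U = 17472*(1/15080) = 168/145 ≈ 1.1586)
B = -2897/4 (B = 2 - 11620/((-4*(1 - 5))) = 2 - 11620/((-4*(-4))) = 2 - 11620/16 = 2 - 2905*¼ = 2 - 2905/4 = -2897/4 ≈ -724.25)
(B - 21380)/(U - 9380) = (-2897/4 - 21380)/(168/145 - 9380) = -88417/(4*(-1359932/145)) = -88417/4*(-145/1359932) = 107735/45712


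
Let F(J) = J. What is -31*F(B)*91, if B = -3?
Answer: 8463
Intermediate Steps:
-31*F(B)*91 = -31*(-3)*91 = 93*91 = 8463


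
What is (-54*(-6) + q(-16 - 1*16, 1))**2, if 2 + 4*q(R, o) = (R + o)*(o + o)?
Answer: 94864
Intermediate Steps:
q(R, o) = -1/2 + o*(R + o)/2 (q(R, o) = -1/2 + ((R + o)*(o + o))/4 = -1/2 + ((R + o)*(2*o))/4 = -1/2 + (2*o*(R + o))/4 = -1/2 + o*(R + o)/2)
(-54*(-6) + q(-16 - 1*16, 1))**2 = (-54*(-6) + (-1/2 + (1/2)*1**2 + (1/2)*(-16 - 1*16)*1))**2 = (324 + (-1/2 + (1/2)*1 + (1/2)*(-16 - 16)*1))**2 = (324 + (-1/2 + 1/2 + (1/2)*(-32)*1))**2 = (324 + (-1/2 + 1/2 - 16))**2 = (324 - 16)**2 = 308**2 = 94864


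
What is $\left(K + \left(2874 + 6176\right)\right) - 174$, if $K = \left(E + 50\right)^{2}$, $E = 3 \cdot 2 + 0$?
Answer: $12012$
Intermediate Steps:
$E = 6$ ($E = 6 + 0 = 6$)
$K = 3136$ ($K = \left(6 + 50\right)^{2} = 56^{2} = 3136$)
$\left(K + \left(2874 + 6176\right)\right) - 174 = \left(3136 + \left(2874 + 6176\right)\right) - 174 = \left(3136 + 9050\right) - 174 = 12186 - 174 = 12012$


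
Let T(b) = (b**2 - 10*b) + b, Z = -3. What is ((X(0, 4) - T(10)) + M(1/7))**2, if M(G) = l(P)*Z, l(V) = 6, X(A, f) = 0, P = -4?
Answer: 784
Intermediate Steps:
M(G) = -18 (M(G) = 6*(-3) = -18)
T(b) = b**2 - 9*b
((X(0, 4) - T(10)) + M(1/7))**2 = ((0 - 10*(-9 + 10)) - 18)**2 = ((0 - 10) - 18)**2 = (-10 - 18)**2 = (-28)**2 = 784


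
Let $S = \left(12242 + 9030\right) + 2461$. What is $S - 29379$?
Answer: $-5646$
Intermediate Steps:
$S = 23733$ ($S = 21272 + 2461 = 23733$)
$S - 29379 = 23733 - 29379 = -5646$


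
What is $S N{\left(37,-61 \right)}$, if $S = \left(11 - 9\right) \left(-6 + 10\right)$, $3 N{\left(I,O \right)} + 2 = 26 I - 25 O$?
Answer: $\frac{19880}{3} \approx 6626.7$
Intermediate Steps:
$N{\left(I,O \right)} = - \frac{2}{3} - \frac{25 O}{3} + \frac{26 I}{3}$ ($N{\left(I,O \right)} = - \frac{2}{3} + \frac{26 I - 25 O}{3} = - \frac{2}{3} + \frac{- 25 O + 26 I}{3} = - \frac{2}{3} + \left(- \frac{25 O}{3} + \frac{26 I}{3}\right) = - \frac{2}{3} - \frac{25 O}{3} + \frac{26 I}{3}$)
$S = 8$ ($S = \left(11 - 9\right) 4 = 2 \cdot 4 = 8$)
$S N{\left(37,-61 \right)} = 8 \left(- \frac{2}{3} - - \frac{1525}{3} + \frac{26}{3} \cdot 37\right) = 8 \left(- \frac{2}{3} + \frac{1525}{3} + \frac{962}{3}\right) = 8 \cdot \frac{2485}{3} = \frac{19880}{3}$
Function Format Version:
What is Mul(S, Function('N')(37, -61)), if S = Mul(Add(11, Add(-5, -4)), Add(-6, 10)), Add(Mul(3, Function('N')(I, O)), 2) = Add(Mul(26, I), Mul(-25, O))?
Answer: Rational(19880, 3) ≈ 6626.7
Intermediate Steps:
Function('N')(I, O) = Add(Rational(-2, 3), Mul(Rational(-25, 3), O), Mul(Rational(26, 3), I)) (Function('N')(I, O) = Add(Rational(-2, 3), Mul(Rational(1, 3), Add(Mul(26, I), Mul(-25, O)))) = Add(Rational(-2, 3), Mul(Rational(1, 3), Add(Mul(-25, O), Mul(26, I)))) = Add(Rational(-2, 3), Add(Mul(Rational(-25, 3), O), Mul(Rational(26, 3), I))) = Add(Rational(-2, 3), Mul(Rational(-25, 3), O), Mul(Rational(26, 3), I)))
S = 8 (S = Mul(Add(11, -9), 4) = Mul(2, 4) = 8)
Mul(S, Function('N')(37, -61)) = Mul(8, Add(Rational(-2, 3), Mul(Rational(-25, 3), -61), Mul(Rational(26, 3), 37))) = Mul(8, Add(Rational(-2, 3), Rational(1525, 3), Rational(962, 3))) = Mul(8, Rational(2485, 3)) = Rational(19880, 3)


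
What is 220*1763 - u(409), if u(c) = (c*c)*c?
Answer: -68030069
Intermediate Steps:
u(c) = c³ (u(c) = c²*c = c³)
220*1763 - u(409) = 220*1763 - 1*409³ = 387860 - 1*68417929 = 387860 - 68417929 = -68030069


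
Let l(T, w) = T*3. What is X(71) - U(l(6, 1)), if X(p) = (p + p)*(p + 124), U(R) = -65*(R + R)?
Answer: 30030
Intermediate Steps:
l(T, w) = 3*T
U(R) = -130*R
X(p) = 2*p*(124 + p) (X(p) = (2*p)*(124 + p) = 2*p*(124 + p))
X(71) - U(l(6, 1)) = 2*71*(124 + 71) - (-130)*3*6 = 2*71*195 - (-130)*18 = 27690 - 1*(-2340) = 27690 + 2340 = 30030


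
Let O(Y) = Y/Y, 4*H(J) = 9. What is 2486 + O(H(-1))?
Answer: 2487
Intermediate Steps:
H(J) = 9/4 (H(J) = (¼)*9 = 9/4)
O(Y) = 1
2486 + O(H(-1)) = 2486 + 1 = 2487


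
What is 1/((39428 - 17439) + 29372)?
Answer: 1/51361 ≈ 1.9470e-5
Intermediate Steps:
1/((39428 - 17439) + 29372) = 1/(21989 + 29372) = 1/51361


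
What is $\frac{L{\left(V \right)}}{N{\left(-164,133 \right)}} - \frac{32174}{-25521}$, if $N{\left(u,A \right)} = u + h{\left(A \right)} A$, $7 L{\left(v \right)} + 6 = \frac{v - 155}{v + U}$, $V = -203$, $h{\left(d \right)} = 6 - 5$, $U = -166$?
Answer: $\frac{874545226}{681181011} \approx 1.2839$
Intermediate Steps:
$h{\left(d \right)} = 1$ ($h{\left(d \right)} = 6 - 5 = 1$)
$L{\left(v \right)} = - \frac{6}{7} + \frac{-155 + v}{7 \left(-166 + v\right)}$ ($L{\left(v \right)} = - \frac{6}{7} + \frac{\left(v - 155\right) \frac{1}{v - 166}}{7} = - \frac{6}{7} + \frac{\left(-155 + v\right) \frac{1}{-166 + v}}{7} = - \frac{6}{7} + \frac{\frac{1}{-166 + v} \left(-155 + v\right)}{7} = - \frac{6}{7} + \frac{-155 + v}{7 \left(-166 + v\right)}$)
$N{\left(u,A \right)} = A + u$ ($N{\left(u,A \right)} = u + 1 A = u + A = A + u$)
$\frac{L{\left(V \right)}}{N{\left(-164,133 \right)}} - \frac{32174}{-25521} = \frac{\frac{1}{7} \frac{1}{-166 - 203} \left(841 - -1015\right)}{133 - 164} - \frac{32174}{-25521} = \frac{\frac{1}{7} \frac{1}{-369} \left(841 + 1015\right)}{-31} - - \frac{32174}{25521} = \frac{1}{7} \left(- \frac{1}{369}\right) 1856 \left(- \frac{1}{31}\right) + \frac{32174}{25521} = \left(- \frac{1856}{2583}\right) \left(- \frac{1}{31}\right) + \frac{32174}{25521} = \frac{1856}{80073} + \frac{32174}{25521} = \frac{874545226}{681181011}$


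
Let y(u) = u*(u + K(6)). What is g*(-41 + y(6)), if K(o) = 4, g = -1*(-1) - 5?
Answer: -76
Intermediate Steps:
g = -4 (g = 1 - 5 = -4)
y(u) = u*(4 + u) (y(u) = u*(u + 4) = u*(4 + u))
g*(-41 + y(6)) = -4*(-41 + 6*(4 + 6)) = -4*(-41 + 6*10) = -4*(-41 + 60) = -4*19 = -76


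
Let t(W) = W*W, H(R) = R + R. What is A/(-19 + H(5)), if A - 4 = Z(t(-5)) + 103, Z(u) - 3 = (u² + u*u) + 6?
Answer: -1366/9 ≈ -151.78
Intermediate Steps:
H(R) = 2*R
t(W) = W²
Z(u) = 9 + 2*u² (Z(u) = 3 + ((u² + u*u) + 6) = 3 + ((u² + u²) + 6) = 3 + (2*u² + 6) = 3 + (6 + 2*u²) = 9 + 2*u²)
A = 1366 (A = 4 + ((9 + 2*((-5)²)²) + 103) = 4 + ((9 + 2*25²) + 103) = 4 + ((9 + 2*625) + 103) = 4 + ((9 + 1250) + 103) = 4 + (1259 + 103) = 4 + 1362 = 1366)
A/(-19 + H(5)) = 1366/(-19 + 2*5) = 1366/(-19 + 10) = 1366/(-9) = -⅑*1366 = -1366/9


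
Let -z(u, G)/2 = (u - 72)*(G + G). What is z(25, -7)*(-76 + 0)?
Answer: 100016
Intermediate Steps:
z(u, G) = -4*G*(-72 + u) (z(u, G) = -2*(u - 72)*(G + G) = -2*(-72 + u)*2*G = -4*G*(-72 + u))
z(25, -7)*(-76 + 0) = (4*(-7)*(72 - 1*25))*(-76 + 0) = (4*(-7)*(72 - 25))*(-76) = (4*(-7)*47)*(-76) = -1316*(-76) = 100016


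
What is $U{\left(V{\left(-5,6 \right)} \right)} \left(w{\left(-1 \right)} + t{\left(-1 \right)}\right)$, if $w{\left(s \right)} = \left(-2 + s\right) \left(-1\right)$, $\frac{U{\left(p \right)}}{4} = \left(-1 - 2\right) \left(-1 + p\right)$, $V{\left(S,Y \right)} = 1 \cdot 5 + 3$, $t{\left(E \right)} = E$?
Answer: $-168$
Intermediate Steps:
$V{\left(S,Y \right)} = 8$ ($V{\left(S,Y \right)} = 5 + 3 = 8$)
$U{\left(p \right)} = 12 - 12 p$ ($U{\left(p \right)} = 4 \left(-1 - 2\right) \left(-1 + p\right) = 4 \left(- 3 \left(-1 + p\right)\right) = 4 \left(3 - 3 p\right) = 12 - 12 p$)
$w{\left(s \right)} = 2 - s$
$U{\left(V{\left(-5,6 \right)} \right)} \left(w{\left(-1 \right)} + t{\left(-1 \right)}\right) = \left(12 - 96\right) \left(\left(2 - -1\right) - 1\right) = \left(12 - 96\right) \left(\left(2 + 1\right) - 1\right) = - 84 \left(3 - 1\right) = \left(-84\right) 2 = -168$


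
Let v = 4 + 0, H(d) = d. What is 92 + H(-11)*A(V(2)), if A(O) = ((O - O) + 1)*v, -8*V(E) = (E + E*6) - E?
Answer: 48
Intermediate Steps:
v = 4
V(E) = -3*E/4 (V(E) = -((E + E*6) - E)/8 = -((E + 6*E) - E)/8 = -(7*E - E)/8 = -3*E/4)
A(O) = 4 (A(O) = ((O - O) + 1)*4 = (0 + 1)*4 = 1*4 = 4)
92 + H(-11)*A(V(2)) = 92 - 11*4 = 92 - 44 = 48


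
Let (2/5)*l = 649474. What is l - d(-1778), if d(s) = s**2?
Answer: -1537599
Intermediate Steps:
l = 1623685 (l = (5/2)*649474 = 1623685)
l - d(-1778) = 1623685 - 1*(-1778)**2 = 1623685 - 1*3161284 = 1623685 - 3161284 = -1537599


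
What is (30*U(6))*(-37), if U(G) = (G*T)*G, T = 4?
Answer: -159840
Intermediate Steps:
U(G) = 4*G² (U(G) = (G*4)*G = (4*G)*G = 4*G²)
(30*U(6))*(-37) = (30*(4*6²))*(-37) = (30*(4*36))*(-37) = (30*144)*(-37) = 4320*(-37) = -159840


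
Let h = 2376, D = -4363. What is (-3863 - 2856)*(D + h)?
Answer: 13350653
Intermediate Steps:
(-3863 - 2856)*(D + h) = (-3863 - 2856)*(-4363 + 2376) = -6719*(-1987) = 13350653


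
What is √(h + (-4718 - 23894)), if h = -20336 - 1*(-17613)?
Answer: I*√31335 ≈ 177.02*I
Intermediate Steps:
h = -2723 (h = -20336 + 17613 = -2723)
√(h + (-4718 - 23894)) = √(-2723 + (-4718 - 23894)) = √(-2723 - 28612) = √(-31335) = I*√31335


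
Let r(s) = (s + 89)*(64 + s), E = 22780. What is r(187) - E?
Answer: 46496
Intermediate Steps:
r(s) = (64 + s)*(89 + s) (r(s) = (89 + s)*(64 + s) = (64 + s)*(89 + s))
r(187) - E = (5696 + 187² + 153*187) - 1*22780 = (5696 + 34969 + 28611) - 22780 = 69276 - 22780 = 46496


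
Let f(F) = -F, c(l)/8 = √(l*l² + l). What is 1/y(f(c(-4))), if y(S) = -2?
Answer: -½ ≈ -0.50000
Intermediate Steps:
c(l) = 8*√(l + l³) (c(l) = 8*√(l*l² + l) = 8*√(l³ + l) = 8*√(l + l³))
1/y(f(c(-4))) = 1/(-2) = -½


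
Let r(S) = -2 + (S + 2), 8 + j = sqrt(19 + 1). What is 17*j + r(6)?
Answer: -130 + 34*sqrt(5) ≈ -53.974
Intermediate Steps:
j = -8 + 2*sqrt(5) (j = -8 + sqrt(19 + 1) = -8 + sqrt(20) = -8 + 2*sqrt(5) ≈ -3.5279)
r(S) = S (r(S) = -2 + (2 + S) = S)
17*j + r(6) = 17*(-8 + 2*sqrt(5)) + 6 = (-136 + 34*sqrt(5)) + 6 = -130 + 34*sqrt(5)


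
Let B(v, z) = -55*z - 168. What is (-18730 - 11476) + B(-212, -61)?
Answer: -27019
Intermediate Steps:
B(v, z) = -168 - 55*z
(-18730 - 11476) + B(-212, -61) = (-18730 - 11476) + (-168 - 55*(-61)) = -30206 + (-168 + 3355) = -30206 + 3187 = -27019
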